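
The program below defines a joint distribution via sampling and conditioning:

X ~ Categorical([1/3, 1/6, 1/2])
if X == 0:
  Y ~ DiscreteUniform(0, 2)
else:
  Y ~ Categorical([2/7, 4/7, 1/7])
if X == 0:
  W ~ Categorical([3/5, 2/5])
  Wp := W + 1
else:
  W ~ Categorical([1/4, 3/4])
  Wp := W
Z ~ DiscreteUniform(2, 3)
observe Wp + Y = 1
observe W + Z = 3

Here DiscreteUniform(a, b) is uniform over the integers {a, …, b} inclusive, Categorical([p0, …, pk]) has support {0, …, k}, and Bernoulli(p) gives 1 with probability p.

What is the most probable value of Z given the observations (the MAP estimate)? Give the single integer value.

argmax_v P(Z = v | obs) = 3

Enumerate traces; 5 have nonzero weight after conditioning:
  (X=0, Y=0, W=0, Z=3) weight 1/30
  (X=1, Y=0, W=1, Z=2) weight 1/56
  (X=1, Y=1, W=0, Z=3) weight 1/84
  (X=2, Y=0, W=1, Z=2) weight 3/56
  (X=2, Y=1, W=0, Z=3) weight 1/28
Group by Z:
  weight(Z=2) = 1/14
  weight(Z=3) = 17/210
Total weight = 1/14 + 17/210 = 16/105
P(Z=2 | obs) = 1/14 / 16/105 = 15/32
P(Z=3 | obs) = 17/210 / 16/105 = 17/32
argmax = 3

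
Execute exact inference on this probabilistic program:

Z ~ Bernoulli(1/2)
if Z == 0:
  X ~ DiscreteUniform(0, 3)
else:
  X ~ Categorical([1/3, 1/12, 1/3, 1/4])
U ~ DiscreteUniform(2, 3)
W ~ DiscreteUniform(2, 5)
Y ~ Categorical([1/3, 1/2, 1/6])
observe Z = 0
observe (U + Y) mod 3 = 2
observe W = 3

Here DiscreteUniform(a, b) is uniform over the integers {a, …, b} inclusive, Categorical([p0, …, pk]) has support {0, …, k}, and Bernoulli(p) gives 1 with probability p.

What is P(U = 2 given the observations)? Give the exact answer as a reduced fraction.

Enumerate traces; 8 have nonzero weight after conditioning:
  (Z=0, X=0, U=2, W=3, Y=0) weight 1/192
  (Z=0, X=0, U=3, W=3, Y=2) weight 1/384
  (Z=0, X=1, U=2, W=3, Y=0) weight 1/192
  (Z=0, X=1, U=3, W=3, Y=2) weight 1/384
  (Z=0, X=2, U=2, W=3, Y=0) weight 1/192
  (Z=0, X=2, U=3, W=3, Y=2) weight 1/384
  (Z=0, X=3, U=2, W=3, Y=0) weight 1/192
  (Z=0, X=3, U=3, W=3, Y=2) weight 1/384
Group by U:
  weight(U=2) = 1/48
  weight(U=3) = 1/96
Total weight = 1/48 + 1/96 = 1/32
P(U=2 | obs) = 1/48 / 1/32 = 2/3
P(U=3 | obs) = 1/96 / 1/32 = 1/3

P(U = 2 | obs) = 2/3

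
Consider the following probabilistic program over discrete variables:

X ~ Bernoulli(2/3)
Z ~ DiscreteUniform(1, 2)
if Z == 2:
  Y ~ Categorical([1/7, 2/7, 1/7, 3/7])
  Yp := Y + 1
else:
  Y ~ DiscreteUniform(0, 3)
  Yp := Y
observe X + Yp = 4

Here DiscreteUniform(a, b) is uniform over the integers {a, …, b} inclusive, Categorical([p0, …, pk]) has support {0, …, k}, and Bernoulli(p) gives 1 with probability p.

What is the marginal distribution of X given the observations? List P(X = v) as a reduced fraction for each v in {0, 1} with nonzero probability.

P(X=0) = 6/17, P(X=1) = 11/17

Enumerate traces; 3 have nonzero weight after conditioning:
  (X=0, Z=2, Y=3) weight 1/14
  (X=1, Z=1, Y=3) weight 1/12
  (X=1, Z=2, Y=2) weight 1/21
Group by X:
  weight(X=0) = 1/14
  weight(X=1) = 11/84
Total weight = 1/14 + 11/84 = 17/84
P(X=0 | obs) = 1/14 / 17/84 = 6/17
P(X=1 | obs) = 11/84 / 17/84 = 11/17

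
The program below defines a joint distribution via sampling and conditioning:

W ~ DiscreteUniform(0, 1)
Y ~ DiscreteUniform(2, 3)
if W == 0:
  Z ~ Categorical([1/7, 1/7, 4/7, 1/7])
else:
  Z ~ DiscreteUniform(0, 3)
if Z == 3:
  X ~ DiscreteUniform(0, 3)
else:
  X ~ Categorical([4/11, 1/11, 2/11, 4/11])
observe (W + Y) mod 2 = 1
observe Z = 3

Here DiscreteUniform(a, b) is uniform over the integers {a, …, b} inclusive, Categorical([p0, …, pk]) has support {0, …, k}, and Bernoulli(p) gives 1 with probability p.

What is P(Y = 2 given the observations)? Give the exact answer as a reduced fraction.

Enumerate traces; 8 have nonzero weight after conditioning:
  (W=0, Y=3, Z=3, X=0) weight 1/112
  (W=0, Y=3, Z=3, X=1) weight 1/112
  (W=0, Y=3, Z=3, X=2) weight 1/112
  (W=0, Y=3, Z=3, X=3) weight 1/112
  (W=1, Y=2, Z=3, X=0) weight 1/64
  (W=1, Y=2, Z=3, X=1) weight 1/64
  (W=1, Y=2, Z=3, X=2) weight 1/64
  (W=1, Y=2, Z=3, X=3) weight 1/64
Group by Y:
  weight(Y=2) = 1/16
  weight(Y=3) = 1/28
Total weight = 1/16 + 1/28 = 11/112
P(Y=2 | obs) = 1/16 / 11/112 = 7/11
P(Y=3 | obs) = 1/28 / 11/112 = 4/11

P(Y = 2 | obs) = 7/11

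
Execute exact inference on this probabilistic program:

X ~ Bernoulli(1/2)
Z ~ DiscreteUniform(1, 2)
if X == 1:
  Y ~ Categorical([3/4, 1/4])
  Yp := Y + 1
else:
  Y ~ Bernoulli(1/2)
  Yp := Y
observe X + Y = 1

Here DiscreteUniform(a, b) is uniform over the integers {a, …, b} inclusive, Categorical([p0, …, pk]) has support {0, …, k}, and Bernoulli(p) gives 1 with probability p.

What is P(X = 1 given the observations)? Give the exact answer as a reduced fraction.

P(X = 1 | obs) = 3/5

Enumerate traces; 4 have nonzero weight after conditioning:
  (X=0, Z=1, Y=1) weight 1/8
  (X=0, Z=2, Y=1) weight 1/8
  (X=1, Z=1, Y=0) weight 3/16
  (X=1, Z=2, Y=0) weight 3/16
Group by X:
  weight(X=0) = 1/4
  weight(X=1) = 3/8
Total weight = 1/4 + 3/8 = 5/8
P(X=0 | obs) = 1/4 / 5/8 = 2/5
P(X=1 | obs) = 3/8 / 5/8 = 3/5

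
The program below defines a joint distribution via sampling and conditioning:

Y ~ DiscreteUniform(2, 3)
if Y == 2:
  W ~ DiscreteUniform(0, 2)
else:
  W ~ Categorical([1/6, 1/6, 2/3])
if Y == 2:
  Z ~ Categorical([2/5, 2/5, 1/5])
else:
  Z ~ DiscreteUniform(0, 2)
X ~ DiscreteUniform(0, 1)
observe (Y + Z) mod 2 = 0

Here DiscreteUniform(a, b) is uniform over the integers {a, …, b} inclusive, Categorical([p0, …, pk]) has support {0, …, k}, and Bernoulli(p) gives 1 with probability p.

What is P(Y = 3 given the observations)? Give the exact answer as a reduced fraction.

Enumerate traces; 18 have nonzero weight after conditioning:
  (Y=2, W=0, Z=0, X=0) weight 1/30
  (Y=2, W=0, Z=0, X=1) weight 1/30
  (Y=2, W=0, Z=2, X=0) weight 1/60
  (Y=2, W=0, Z=2, X=1) weight 1/60
  (Y=2, W=1, Z=0, X=0) weight 1/30
  (Y=2, W=1, Z=0, X=1) weight 1/30
  (Y=2, W=1, Z=2, X=0) weight 1/60
  (Y=2, W=1, Z=2, X=1) weight 1/60
  (Y=3, W=0, Z=1, X=0) weight 1/72
  … 9 more
Group by Y:
  weight(Y=2) = 3/10
  weight(Y=3) = 1/6
Total weight = 3/10 + 1/6 = 7/15
P(Y=2 | obs) = 3/10 / 7/15 = 9/14
P(Y=3 | obs) = 1/6 / 7/15 = 5/14

P(Y = 3 | obs) = 5/14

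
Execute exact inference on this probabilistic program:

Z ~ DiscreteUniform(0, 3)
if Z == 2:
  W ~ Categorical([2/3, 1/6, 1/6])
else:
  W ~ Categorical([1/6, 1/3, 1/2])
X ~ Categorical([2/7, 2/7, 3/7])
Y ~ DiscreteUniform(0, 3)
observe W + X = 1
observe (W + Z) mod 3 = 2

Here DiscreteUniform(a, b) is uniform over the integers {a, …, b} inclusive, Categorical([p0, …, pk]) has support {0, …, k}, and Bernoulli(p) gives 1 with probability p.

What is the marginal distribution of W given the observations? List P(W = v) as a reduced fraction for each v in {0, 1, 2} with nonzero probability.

Enumerate traces; 8 have nonzero weight after conditioning:
  (Z=1, W=1, X=0, Y=0) weight 1/168
  (Z=1, W=1, X=0, Y=1) weight 1/168
  (Z=1, W=1, X=0, Y=2) weight 1/168
  (Z=1, W=1, X=0, Y=3) weight 1/168
  (Z=2, W=0, X=1, Y=0) weight 1/84
  (Z=2, W=0, X=1, Y=1) weight 1/84
  (Z=2, W=0, X=1, Y=2) weight 1/84
  (Z=2, W=0, X=1, Y=3) weight 1/84
Group by W:
  weight(W=0) = 1/21
  weight(W=1) = 1/42
Total weight = 1/21 + 1/42 = 1/14
P(W=0 | obs) = 1/21 / 1/14 = 2/3
P(W=1 | obs) = 1/42 / 1/14 = 1/3

P(W=0) = 2/3, P(W=1) = 1/3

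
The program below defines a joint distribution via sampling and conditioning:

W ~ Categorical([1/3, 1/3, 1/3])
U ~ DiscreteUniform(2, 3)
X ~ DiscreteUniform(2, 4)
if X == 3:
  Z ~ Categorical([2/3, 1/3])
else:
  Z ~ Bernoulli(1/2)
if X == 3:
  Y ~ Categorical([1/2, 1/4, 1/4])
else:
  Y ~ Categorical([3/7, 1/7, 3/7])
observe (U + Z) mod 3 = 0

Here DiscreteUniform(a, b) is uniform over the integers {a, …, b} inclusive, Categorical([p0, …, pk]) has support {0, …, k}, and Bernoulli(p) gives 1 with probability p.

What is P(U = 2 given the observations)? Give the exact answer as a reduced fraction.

P(U = 2 | obs) = 4/9

Enumerate traces; 54 have nonzero weight after conditioning:
  (W=0, U=2, X=2, Z=1, Y=0) weight 1/84
  (W=0, U=2, X=2, Z=1, Y=1) weight 1/252
  (W=0, U=2, X=2, Z=1, Y=2) weight 1/84
  (W=0, U=2, X=3, Z=1, Y=0) weight 1/108
  (W=0, U=2, X=3, Z=1, Y=1) weight 1/216
  (W=0, U=2, X=3, Z=1, Y=2) weight 1/216
  (W=0, U=2, X=4, Z=1, Y=0) weight 1/84
  (W=0, U=2, X=4, Z=1, Y=1) weight 1/252
  (W=0, U=3, X=2, Z=0, Y=0) weight 1/84
  … 45 more
Group by U:
  weight(U=2) = 2/9
  weight(U=3) = 5/18
Total weight = 2/9 + 5/18 = 1/2
P(U=2 | obs) = 2/9 / 1/2 = 4/9
P(U=3 | obs) = 5/18 / 1/2 = 5/9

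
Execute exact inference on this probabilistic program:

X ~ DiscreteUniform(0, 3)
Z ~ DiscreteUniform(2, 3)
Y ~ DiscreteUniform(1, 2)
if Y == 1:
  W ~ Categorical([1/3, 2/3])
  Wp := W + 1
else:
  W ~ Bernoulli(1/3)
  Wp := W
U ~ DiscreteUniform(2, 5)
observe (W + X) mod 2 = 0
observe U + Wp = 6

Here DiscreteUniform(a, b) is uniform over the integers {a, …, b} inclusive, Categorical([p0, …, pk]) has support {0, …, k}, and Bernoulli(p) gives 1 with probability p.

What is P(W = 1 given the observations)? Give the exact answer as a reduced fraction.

Enumerate traces; 12 have nonzero weight after conditioning:
  (X=0, Z=2, Y=1, W=0, U=5) weight 1/192
  (X=0, Z=3, Y=1, W=0, U=5) weight 1/192
  (X=1, Z=2, Y=1, W=1, U=4) weight 1/96
  (X=1, Z=2, Y=2, W=1, U=5) weight 1/192
  (X=1, Z=3, Y=1, W=1, U=4) weight 1/96
  (X=1, Z=3, Y=2, W=1, U=5) weight 1/192
  (X=2, Z=2, Y=1, W=0, U=5) weight 1/192
  (X=2, Z=3, Y=1, W=0, U=5) weight 1/192
  … 4 more
Group by W:
  weight(W=0) = 1/48
  weight(W=1) = 1/16
Total weight = 1/48 + 1/16 = 1/12
P(W=0 | obs) = 1/48 / 1/12 = 1/4
P(W=1 | obs) = 1/16 / 1/12 = 3/4

P(W = 1 | obs) = 3/4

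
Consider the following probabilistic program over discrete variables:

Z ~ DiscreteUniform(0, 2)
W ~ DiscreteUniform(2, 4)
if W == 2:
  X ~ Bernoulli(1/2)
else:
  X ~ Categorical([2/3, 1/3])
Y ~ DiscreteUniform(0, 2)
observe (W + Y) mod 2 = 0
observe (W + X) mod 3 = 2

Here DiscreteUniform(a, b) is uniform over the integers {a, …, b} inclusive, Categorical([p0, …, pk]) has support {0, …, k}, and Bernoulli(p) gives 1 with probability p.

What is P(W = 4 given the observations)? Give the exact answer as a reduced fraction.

Enumerate traces; 12 have nonzero weight after conditioning:
  (Z=0, W=2, X=0, Y=0) weight 1/54
  (Z=0, W=2, X=0, Y=2) weight 1/54
  (Z=0, W=4, X=1, Y=0) weight 1/81
  (Z=0, W=4, X=1, Y=2) weight 1/81
  (Z=1, W=2, X=0, Y=0) weight 1/54
  (Z=1, W=2, X=0, Y=2) weight 1/54
  (Z=1, W=4, X=1, Y=0) weight 1/81
  (Z=1, W=4, X=1, Y=2) weight 1/81
  … 4 more
Group by W:
  weight(W=2) = 1/9
  weight(W=4) = 2/27
Total weight = 1/9 + 2/27 = 5/27
P(W=2 | obs) = 1/9 / 5/27 = 3/5
P(W=4 | obs) = 2/27 / 5/27 = 2/5

P(W = 4 | obs) = 2/5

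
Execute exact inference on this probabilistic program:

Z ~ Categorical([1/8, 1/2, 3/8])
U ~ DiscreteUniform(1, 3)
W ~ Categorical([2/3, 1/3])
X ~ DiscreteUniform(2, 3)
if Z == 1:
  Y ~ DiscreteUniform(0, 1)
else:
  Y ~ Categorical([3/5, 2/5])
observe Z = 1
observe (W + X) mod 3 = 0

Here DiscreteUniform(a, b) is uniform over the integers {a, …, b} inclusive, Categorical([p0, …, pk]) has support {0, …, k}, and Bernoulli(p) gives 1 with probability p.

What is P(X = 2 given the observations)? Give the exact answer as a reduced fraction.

Enumerate traces; 12 have nonzero weight after conditioning:
  (Z=1, U=1, W=0, X=3, Y=0) weight 1/36
  (Z=1, U=1, W=0, X=3, Y=1) weight 1/36
  (Z=1, U=1, W=1, X=2, Y=0) weight 1/72
  (Z=1, U=1, W=1, X=2, Y=1) weight 1/72
  (Z=1, U=2, W=0, X=3, Y=0) weight 1/36
  (Z=1, U=2, W=0, X=3, Y=1) weight 1/36
  (Z=1, U=2, W=1, X=2, Y=0) weight 1/72
  (Z=1, U=2, W=1, X=2, Y=1) weight 1/72
  … 4 more
Group by X:
  weight(X=2) = 1/12
  weight(X=3) = 1/6
Total weight = 1/12 + 1/6 = 1/4
P(X=2 | obs) = 1/12 / 1/4 = 1/3
P(X=3 | obs) = 1/6 / 1/4 = 2/3

P(X = 2 | obs) = 1/3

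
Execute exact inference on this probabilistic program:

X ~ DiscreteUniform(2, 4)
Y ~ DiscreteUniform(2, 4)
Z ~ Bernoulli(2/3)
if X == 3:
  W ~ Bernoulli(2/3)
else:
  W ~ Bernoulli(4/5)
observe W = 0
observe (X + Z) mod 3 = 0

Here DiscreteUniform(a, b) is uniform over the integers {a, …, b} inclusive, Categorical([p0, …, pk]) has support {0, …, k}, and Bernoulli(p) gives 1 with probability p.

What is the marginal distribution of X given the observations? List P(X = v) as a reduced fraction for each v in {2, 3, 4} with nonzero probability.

Enumerate traces; 6 have nonzero weight after conditioning:
  (X=2, Y=2, Z=1, W=0) weight 2/135
  (X=2, Y=3, Z=1, W=0) weight 2/135
  (X=2, Y=4, Z=1, W=0) weight 2/135
  (X=3, Y=2, Z=0, W=0) weight 1/81
  (X=3, Y=3, Z=0, W=0) weight 1/81
  (X=3, Y=4, Z=0, W=0) weight 1/81
Group by X:
  weight(X=2) = 2/45
  weight(X=3) = 1/27
Total weight = 2/45 + 1/27 = 11/135
P(X=2 | obs) = 2/45 / 11/135 = 6/11
P(X=3 | obs) = 1/27 / 11/135 = 5/11

P(X=2) = 6/11, P(X=3) = 5/11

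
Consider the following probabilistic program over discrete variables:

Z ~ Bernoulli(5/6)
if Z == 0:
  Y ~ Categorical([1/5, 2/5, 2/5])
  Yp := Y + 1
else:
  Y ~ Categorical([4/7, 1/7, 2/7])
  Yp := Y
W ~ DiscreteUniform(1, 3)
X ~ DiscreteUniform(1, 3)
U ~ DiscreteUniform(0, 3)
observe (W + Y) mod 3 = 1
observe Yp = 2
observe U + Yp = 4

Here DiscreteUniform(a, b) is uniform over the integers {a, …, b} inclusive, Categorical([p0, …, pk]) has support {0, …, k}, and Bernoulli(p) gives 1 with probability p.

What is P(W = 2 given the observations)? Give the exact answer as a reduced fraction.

P(W = 2 | obs) = 25/32

Enumerate traces; 6 have nonzero weight after conditioning:
  (Z=0, Y=1, W=3, X=1, U=2) weight 1/540
  (Z=0, Y=1, W=3, X=2, U=2) weight 1/540
  (Z=0, Y=1, W=3, X=3, U=2) weight 1/540
  (Z=1, Y=2, W=2, X=1, U=2) weight 5/756
  (Z=1, Y=2, W=2, X=2, U=2) weight 5/756
  (Z=1, Y=2, W=2, X=3, U=2) weight 5/756
Group by W:
  weight(W=2) = 5/252
  weight(W=3) = 1/180
Total weight = 5/252 + 1/180 = 8/315
P(W=2 | obs) = 5/252 / 8/315 = 25/32
P(W=3 | obs) = 1/180 / 8/315 = 7/32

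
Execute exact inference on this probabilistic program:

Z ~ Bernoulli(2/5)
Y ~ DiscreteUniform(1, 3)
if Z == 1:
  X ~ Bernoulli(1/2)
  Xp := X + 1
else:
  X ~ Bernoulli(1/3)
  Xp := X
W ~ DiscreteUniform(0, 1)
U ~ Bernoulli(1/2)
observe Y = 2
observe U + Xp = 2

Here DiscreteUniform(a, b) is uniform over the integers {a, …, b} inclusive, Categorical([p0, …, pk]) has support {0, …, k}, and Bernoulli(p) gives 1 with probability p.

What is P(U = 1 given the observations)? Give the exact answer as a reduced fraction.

Enumerate traces; 6 have nonzero weight after conditioning:
  (Z=0, Y=2, X=1, W=0, U=1) weight 1/60
  (Z=0, Y=2, X=1, W=1, U=1) weight 1/60
  (Z=1, Y=2, X=0, W=0, U=1) weight 1/60
  (Z=1, Y=2, X=0, W=1, U=1) weight 1/60
  (Z=1, Y=2, X=1, W=0, U=0) weight 1/60
  (Z=1, Y=2, X=1, W=1, U=0) weight 1/60
Group by U:
  weight(U=0) = 1/30
  weight(U=1) = 1/15
Total weight = 1/30 + 1/15 = 1/10
P(U=0 | obs) = 1/30 / 1/10 = 1/3
P(U=1 | obs) = 1/15 / 1/10 = 2/3

P(U = 1 | obs) = 2/3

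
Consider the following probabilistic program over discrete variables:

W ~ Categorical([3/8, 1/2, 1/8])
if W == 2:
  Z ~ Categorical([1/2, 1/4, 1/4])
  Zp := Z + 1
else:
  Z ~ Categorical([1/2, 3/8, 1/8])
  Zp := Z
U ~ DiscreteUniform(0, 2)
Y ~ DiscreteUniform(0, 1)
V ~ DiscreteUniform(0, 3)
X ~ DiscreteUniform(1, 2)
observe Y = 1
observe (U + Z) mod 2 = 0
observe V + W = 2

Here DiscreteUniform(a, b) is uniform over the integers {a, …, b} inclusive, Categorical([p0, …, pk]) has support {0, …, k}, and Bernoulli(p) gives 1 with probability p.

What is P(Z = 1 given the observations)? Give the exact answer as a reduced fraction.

P(Z = 1 | obs) = 23/105

Enumerate traces; 30 have nonzero weight after conditioning:
  (W=0, Z=0, U=0, Y=1, V=2, X=1) weight 1/256
  (W=0, Z=0, U=0, Y=1, V=2, X=2) weight 1/256
  (W=0, Z=0, U=2, Y=1, V=2, X=1) weight 1/256
  (W=0, Z=0, U=2, Y=1, V=2, X=2) weight 1/256
  (W=0, Z=1, U=1, Y=1, V=2, X=1) weight 3/1024
  (W=0, Z=1, U=1, Y=1, V=2, X=2) weight 3/1024
  (W=0, Z=2, U=0, Y=1, V=2, X=1) weight 1/1024
  (W=0, Z=2, U=0, Y=1, V=2, X=2) weight 1/1024
  … 22 more
Group by Z:
  weight(Z=0) = 1/24
  weight(Z=1) = 23/1536
  weight(Z=2) = 3/256
Total weight = 1/24 + 23/1536 + 3/256 = 35/512
P(Z=0 | obs) = 1/24 / 35/512 = 64/105
P(Z=1 | obs) = 23/1536 / 35/512 = 23/105
P(Z=2 | obs) = 3/256 / 35/512 = 6/35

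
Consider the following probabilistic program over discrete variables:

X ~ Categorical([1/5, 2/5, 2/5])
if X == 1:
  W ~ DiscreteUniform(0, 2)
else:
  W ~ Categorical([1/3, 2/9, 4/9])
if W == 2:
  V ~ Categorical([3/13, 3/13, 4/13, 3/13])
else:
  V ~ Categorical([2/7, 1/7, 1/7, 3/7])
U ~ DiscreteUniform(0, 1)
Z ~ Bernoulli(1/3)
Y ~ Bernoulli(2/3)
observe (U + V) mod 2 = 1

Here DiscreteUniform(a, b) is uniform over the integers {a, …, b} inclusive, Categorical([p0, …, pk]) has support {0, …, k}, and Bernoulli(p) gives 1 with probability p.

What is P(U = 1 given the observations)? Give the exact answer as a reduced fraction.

P(U = 1 | obs) = 43/91

Enumerate traces; 144 have nonzero weight after conditioning:
  (X=0, W=0, V=0, U=1, Z=0, Y=0) weight 2/945
  (X=0, W=0, V=0, U=1, Z=0, Y=1) weight 4/945
  (X=0, W=0, V=0, U=1, Z=1, Y=0) weight 1/945
  (X=0, W=0, V=0, U=1, Z=1, Y=1) weight 2/945
  (X=0, W=0, V=1, U=0, Z=0, Y=0) weight 1/945
  (X=0, W=0, V=1, U=0, Z=0, Y=1) weight 2/945
  (X=0, W=0, V=1, U=0, Z=1, Y=0) weight 1/1890
  (X=0, W=0, V=1, U=0, Z=1, Y=1) weight 1/945
  … 136 more
Group by U:
  weight(U=0) = 24/91
  weight(U=1) = 43/182
Total weight = 24/91 + 43/182 = 1/2
P(U=0 | obs) = 24/91 / 1/2 = 48/91
P(U=1 | obs) = 43/182 / 1/2 = 43/91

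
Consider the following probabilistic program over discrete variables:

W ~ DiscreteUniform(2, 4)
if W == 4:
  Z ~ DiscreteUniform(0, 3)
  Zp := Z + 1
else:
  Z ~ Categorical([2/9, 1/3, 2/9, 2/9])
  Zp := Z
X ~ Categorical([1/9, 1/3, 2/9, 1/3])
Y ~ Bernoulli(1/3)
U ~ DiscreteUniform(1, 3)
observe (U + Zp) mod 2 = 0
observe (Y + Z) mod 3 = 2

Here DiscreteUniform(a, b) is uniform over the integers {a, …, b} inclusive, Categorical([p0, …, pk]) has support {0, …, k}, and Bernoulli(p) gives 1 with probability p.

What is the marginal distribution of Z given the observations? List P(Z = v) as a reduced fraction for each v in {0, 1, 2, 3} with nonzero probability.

P(Z=1) = 57/125, P(Z=2) = 68/125

Enumerate traces; 36 have nonzero weight after conditioning:
  (W=2, Z=1, X=0, Y=1, U=1) weight 1/729
  (W=2, Z=1, X=0, Y=1, U=3) weight 1/729
  (W=2, Z=1, X=1, Y=1, U=1) weight 1/243
  (W=2, Z=1, X=1, Y=1, U=3) weight 1/243
  (W=2, Z=1, X=2, Y=1, U=1) weight 2/729
  (W=2, Z=1, X=2, Y=1, U=3) weight 2/729
  (W=2, Z=1, X=3, Y=1, U=1) weight 1/243
  (W=2, Z=1, X=3, Y=1, U=3) weight 1/243
  (W=2, Z=2, X=0, Y=0, U=2) weight 4/2187
  … 27 more
Group by Z:
  weight(Z=1) = 19/324
  weight(Z=2) = 17/243
Total weight = 19/324 + 17/243 = 125/972
P(Z=1 | obs) = 19/324 / 125/972 = 57/125
P(Z=2 | obs) = 17/243 / 125/972 = 68/125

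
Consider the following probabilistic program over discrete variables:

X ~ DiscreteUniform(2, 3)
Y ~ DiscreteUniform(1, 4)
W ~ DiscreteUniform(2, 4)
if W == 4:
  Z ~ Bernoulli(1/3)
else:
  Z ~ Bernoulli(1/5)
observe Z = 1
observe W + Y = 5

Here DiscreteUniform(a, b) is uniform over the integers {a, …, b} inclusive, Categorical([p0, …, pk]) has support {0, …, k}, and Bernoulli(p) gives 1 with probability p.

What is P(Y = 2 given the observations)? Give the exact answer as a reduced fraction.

P(Y = 2 | obs) = 3/11

Enumerate traces; 6 have nonzero weight after conditioning:
  (X=2, Y=1, W=4, Z=1) weight 1/72
  (X=2, Y=2, W=3, Z=1) weight 1/120
  (X=2, Y=3, W=2, Z=1) weight 1/120
  (X=3, Y=1, W=4, Z=1) weight 1/72
  (X=3, Y=2, W=3, Z=1) weight 1/120
  (X=3, Y=3, W=2, Z=1) weight 1/120
Group by Y:
  weight(Y=1) = 1/36
  weight(Y=2) = 1/60
  weight(Y=3) = 1/60
Total weight = 1/36 + 1/60 + 1/60 = 11/180
P(Y=1 | obs) = 1/36 / 11/180 = 5/11
P(Y=2 | obs) = 1/60 / 11/180 = 3/11
P(Y=3 | obs) = 1/60 / 11/180 = 3/11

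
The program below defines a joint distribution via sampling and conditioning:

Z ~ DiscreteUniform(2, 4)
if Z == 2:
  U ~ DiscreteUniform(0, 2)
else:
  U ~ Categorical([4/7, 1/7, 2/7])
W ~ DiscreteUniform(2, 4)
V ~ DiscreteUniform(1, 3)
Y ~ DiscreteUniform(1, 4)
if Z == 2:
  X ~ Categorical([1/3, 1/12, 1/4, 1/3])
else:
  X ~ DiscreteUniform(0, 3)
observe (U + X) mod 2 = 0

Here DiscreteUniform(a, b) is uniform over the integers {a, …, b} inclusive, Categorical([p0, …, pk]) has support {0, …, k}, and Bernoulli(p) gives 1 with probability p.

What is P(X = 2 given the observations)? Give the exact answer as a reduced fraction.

P(X = 2 | obs) = 30/77

Enumerate traces; 648 have nonzero weight after conditioning:
  (Z=2, U=0, W=2, V=1, Y=1, X=0) weight 1/972
  (Z=2, U=0, W=2, V=1, Y=1, X=2) weight 1/1296
  (Z=2, U=0, W=2, V=1, Y=2, X=0) weight 1/972
  (Z=2, U=0, W=2, V=1, Y=2, X=2) weight 1/1296
  (Z=2, U=0, W=2, V=1, Y=3, X=0) weight 1/972
  (Z=2, U=0, W=2, V=1, Y=3, X=2) weight 1/1296
  (Z=2, U=0, W=2, V=1, Y=4, X=0) weight 1/972
  (Z=2, U=0, W=2, V=1, Y=4, X=2) weight 1/1296
  (Z=2, U=1, W=2, V=1, Y=1, X=1) weight 1/3888
  (Z=2, U=1, W=2, V=1, Y=1, X=3) weight 1/972
  … 638 more
Group by X:
  weight(X=0) = 41/189
  weight(X=1) = 25/756
  weight(X=2) = 25/126
  weight(X=3) = 23/378
Total weight = 41/189 + 25/756 + 25/126 + 23/378 = 55/108
P(X=0 | obs) = 41/189 / 55/108 = 164/385
P(X=1 | obs) = 25/756 / 55/108 = 5/77
P(X=2 | obs) = 25/126 / 55/108 = 30/77
P(X=3 | obs) = 23/378 / 55/108 = 46/385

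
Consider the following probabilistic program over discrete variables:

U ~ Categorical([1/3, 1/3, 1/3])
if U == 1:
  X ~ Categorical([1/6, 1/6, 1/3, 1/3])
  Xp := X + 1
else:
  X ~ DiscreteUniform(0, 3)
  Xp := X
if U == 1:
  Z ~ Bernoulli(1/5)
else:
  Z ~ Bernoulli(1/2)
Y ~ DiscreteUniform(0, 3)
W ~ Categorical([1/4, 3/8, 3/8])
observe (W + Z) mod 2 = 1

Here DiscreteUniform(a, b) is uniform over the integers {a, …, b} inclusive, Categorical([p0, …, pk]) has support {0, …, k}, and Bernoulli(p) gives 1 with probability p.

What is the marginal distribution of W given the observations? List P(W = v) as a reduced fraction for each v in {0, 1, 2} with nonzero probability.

P(W=0) = 4/19, P(W=1) = 9/19, P(W=2) = 6/19

Enumerate traces; 144 have nonzero weight after conditioning:
  (U=0, X=0, Z=0, Y=0, W=1) weight 1/256
  (U=0, X=0, Z=0, Y=1, W=1) weight 1/256
  (U=0, X=0, Z=0, Y=2, W=1) weight 1/256
  (U=0, X=0, Z=0, Y=3, W=1) weight 1/256
  (U=0, X=0, Z=1, Y=0, W=0) weight 1/384
  (U=0, X=0, Z=1, Y=0, W=2) weight 1/256
  (U=0, X=0, Z=1, Y=1, W=0) weight 1/384
  (U=0, X=0, Z=1, Y=1, W=2) weight 1/256
  … 136 more
Group by W:
  weight(W=0) = 1/10
  weight(W=1) = 9/40
  weight(W=2) = 3/20
Total weight = 1/10 + 9/40 + 3/20 = 19/40
P(W=0 | obs) = 1/10 / 19/40 = 4/19
P(W=1 | obs) = 9/40 / 19/40 = 9/19
P(W=2 | obs) = 3/20 / 19/40 = 6/19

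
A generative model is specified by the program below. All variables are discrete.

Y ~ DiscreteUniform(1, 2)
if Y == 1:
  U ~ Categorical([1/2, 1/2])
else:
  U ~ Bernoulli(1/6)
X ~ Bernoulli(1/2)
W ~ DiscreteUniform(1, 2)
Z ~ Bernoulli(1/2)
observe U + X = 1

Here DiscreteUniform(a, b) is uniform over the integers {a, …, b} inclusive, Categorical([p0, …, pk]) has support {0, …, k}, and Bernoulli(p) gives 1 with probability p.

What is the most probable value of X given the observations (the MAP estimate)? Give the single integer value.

Enumerate traces; 16 have nonzero weight after conditioning:
  (Y=1, U=0, X=1, W=1, Z=0) weight 1/32
  (Y=1, U=0, X=1, W=1, Z=1) weight 1/32
  (Y=1, U=0, X=1, W=2, Z=0) weight 1/32
  (Y=1, U=0, X=1, W=2, Z=1) weight 1/32
  (Y=1, U=1, X=0, W=1, Z=0) weight 1/32
  (Y=1, U=1, X=0, W=1, Z=1) weight 1/32
  (Y=1, U=1, X=0, W=2, Z=0) weight 1/32
  (Y=1, U=1, X=0, W=2, Z=1) weight 1/32
  … 8 more
Group by X:
  weight(X=0) = 1/6
  weight(X=1) = 1/3
Total weight = 1/6 + 1/3 = 1/2
P(X=0 | obs) = 1/6 / 1/2 = 1/3
P(X=1 | obs) = 1/3 / 1/2 = 2/3
argmax = 1

argmax_v P(X = v | obs) = 1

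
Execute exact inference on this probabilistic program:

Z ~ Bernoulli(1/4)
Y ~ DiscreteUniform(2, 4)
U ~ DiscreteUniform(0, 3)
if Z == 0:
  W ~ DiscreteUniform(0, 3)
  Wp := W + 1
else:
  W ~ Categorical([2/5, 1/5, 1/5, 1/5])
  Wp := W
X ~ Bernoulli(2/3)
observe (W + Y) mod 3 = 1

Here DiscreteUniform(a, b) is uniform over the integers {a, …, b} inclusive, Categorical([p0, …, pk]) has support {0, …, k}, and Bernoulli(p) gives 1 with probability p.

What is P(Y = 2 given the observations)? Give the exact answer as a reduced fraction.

P(Y = 2 | obs) = 19/80

Enumerate traces; 64 have nonzero weight after conditioning:
  (Z=0, Y=2, U=0, W=2, X=0) weight 1/192
  (Z=0, Y=2, U=0, W=2, X=1) weight 1/96
  (Z=0, Y=2, U=1, W=2, X=0) weight 1/192
  (Z=0, Y=2, U=1, W=2, X=1) weight 1/96
  (Z=0, Y=2, U=2, W=2, X=0) weight 1/192
  (Z=0, Y=2, U=2, W=2, X=1) weight 1/96
  (Z=0, Y=2, U=3, W=2, X=0) weight 1/192
  (Z=0, Y=2, U=3, W=2, X=1) weight 1/96
  (Z=0, Y=3, U=0, W=1, X=0) weight 1/192
  (Z=0, Y=4, U=0, W=0, X=0) weight 1/192
  … 54 more
Group by Y:
  weight(Y=2) = 19/240
  weight(Y=3) = 19/240
  weight(Y=4) = 7/40
Total weight = 19/240 + 19/240 + 7/40 = 1/3
P(Y=2 | obs) = 19/240 / 1/3 = 19/80
P(Y=3 | obs) = 19/240 / 1/3 = 19/80
P(Y=4 | obs) = 7/40 / 1/3 = 21/40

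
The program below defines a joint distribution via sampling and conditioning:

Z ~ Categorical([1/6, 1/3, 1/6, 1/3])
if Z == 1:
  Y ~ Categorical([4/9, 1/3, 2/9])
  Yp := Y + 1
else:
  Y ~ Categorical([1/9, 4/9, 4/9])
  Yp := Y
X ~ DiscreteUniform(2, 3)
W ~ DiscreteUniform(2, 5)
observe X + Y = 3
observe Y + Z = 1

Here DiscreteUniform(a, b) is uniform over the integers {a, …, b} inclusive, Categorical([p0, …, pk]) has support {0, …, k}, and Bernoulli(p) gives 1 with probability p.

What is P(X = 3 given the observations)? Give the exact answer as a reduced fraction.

P(X = 3 | obs) = 2/3

Enumerate traces; 8 have nonzero weight after conditioning:
  (Z=0, Y=1, X=2, W=2) weight 1/108
  (Z=0, Y=1, X=2, W=3) weight 1/108
  (Z=0, Y=1, X=2, W=4) weight 1/108
  (Z=0, Y=1, X=2, W=5) weight 1/108
  (Z=1, Y=0, X=3, W=2) weight 1/54
  (Z=1, Y=0, X=3, W=3) weight 1/54
  (Z=1, Y=0, X=3, W=4) weight 1/54
  (Z=1, Y=0, X=3, W=5) weight 1/54
Group by X:
  weight(X=2) = 1/27
  weight(X=3) = 2/27
Total weight = 1/27 + 2/27 = 1/9
P(X=2 | obs) = 1/27 / 1/9 = 1/3
P(X=3 | obs) = 2/27 / 1/9 = 2/3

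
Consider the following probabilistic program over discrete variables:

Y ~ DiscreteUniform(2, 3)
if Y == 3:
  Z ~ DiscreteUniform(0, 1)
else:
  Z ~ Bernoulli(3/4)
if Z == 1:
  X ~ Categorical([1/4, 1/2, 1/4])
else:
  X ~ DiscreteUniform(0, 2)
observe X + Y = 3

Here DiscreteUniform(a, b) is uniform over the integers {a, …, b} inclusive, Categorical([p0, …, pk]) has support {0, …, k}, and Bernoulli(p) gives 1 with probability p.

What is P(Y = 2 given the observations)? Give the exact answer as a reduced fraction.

P(Y = 2 | obs) = 11/18

Enumerate traces; 4 have nonzero weight after conditioning:
  (Y=2, Z=0, X=1) weight 1/24
  (Y=2, Z=1, X=1) weight 3/16
  (Y=3, Z=0, X=0) weight 1/12
  (Y=3, Z=1, X=0) weight 1/16
Group by Y:
  weight(Y=2) = 11/48
  weight(Y=3) = 7/48
Total weight = 11/48 + 7/48 = 3/8
P(Y=2 | obs) = 11/48 / 3/8 = 11/18
P(Y=3 | obs) = 7/48 / 3/8 = 7/18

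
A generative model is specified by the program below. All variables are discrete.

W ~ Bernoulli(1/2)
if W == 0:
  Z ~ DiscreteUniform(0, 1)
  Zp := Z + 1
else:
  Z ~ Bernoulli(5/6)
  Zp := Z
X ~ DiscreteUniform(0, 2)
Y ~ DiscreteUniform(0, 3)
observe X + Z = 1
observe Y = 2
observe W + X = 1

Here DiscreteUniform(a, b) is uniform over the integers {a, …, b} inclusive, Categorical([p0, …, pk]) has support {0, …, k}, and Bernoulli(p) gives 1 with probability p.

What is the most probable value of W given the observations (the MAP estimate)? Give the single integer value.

Enumerate traces; 2 have nonzero weight after conditioning:
  (W=0, Z=0, X=1, Y=2) weight 1/48
  (W=1, Z=1, X=0, Y=2) weight 5/144
Group by W:
  weight(W=0) = 1/48
  weight(W=1) = 5/144
Total weight = 1/48 + 5/144 = 1/18
P(W=0 | obs) = 1/48 / 1/18 = 3/8
P(W=1 | obs) = 5/144 / 1/18 = 5/8
argmax = 1

argmax_v P(W = v | obs) = 1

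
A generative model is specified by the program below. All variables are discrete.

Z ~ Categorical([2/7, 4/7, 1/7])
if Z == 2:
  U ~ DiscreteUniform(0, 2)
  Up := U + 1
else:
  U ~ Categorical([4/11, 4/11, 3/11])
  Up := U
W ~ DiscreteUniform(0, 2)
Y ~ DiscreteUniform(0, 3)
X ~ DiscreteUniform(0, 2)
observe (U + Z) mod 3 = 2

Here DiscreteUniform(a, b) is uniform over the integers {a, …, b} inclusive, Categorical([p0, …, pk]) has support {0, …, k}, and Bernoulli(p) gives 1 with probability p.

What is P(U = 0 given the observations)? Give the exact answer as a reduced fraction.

Enumerate traces; 108 have nonzero weight after conditioning:
  (Z=0, U=2, W=0, Y=0, X=0) weight 1/462
  (Z=0, U=2, W=0, Y=0, X=1) weight 1/462
  (Z=0, U=2, W=0, Y=0, X=2) weight 1/462
  (Z=0, U=2, W=0, Y=1, X=0) weight 1/462
  (Z=0, U=2, W=0, Y=1, X=1) weight 1/462
  (Z=0, U=2, W=0, Y=1, X=2) weight 1/462
  (Z=0, U=2, W=0, Y=2, X=0) weight 1/462
  (Z=0, U=2, W=0, Y=2, X=1) weight 1/462
  (Z=1, U=1, W=0, Y=0, X=0) weight 4/693
  (Z=2, U=0, W=0, Y=0, X=0) weight 1/756
  … 98 more
Group by U:
  weight(U=0) = 1/21
  weight(U=1) = 16/77
  weight(U=2) = 6/77
Total weight = 1/21 + 16/77 + 6/77 = 1/3
P(U=0 | obs) = 1/21 / 1/3 = 1/7
P(U=1 | obs) = 16/77 / 1/3 = 48/77
P(U=2 | obs) = 6/77 / 1/3 = 18/77

P(U = 0 | obs) = 1/7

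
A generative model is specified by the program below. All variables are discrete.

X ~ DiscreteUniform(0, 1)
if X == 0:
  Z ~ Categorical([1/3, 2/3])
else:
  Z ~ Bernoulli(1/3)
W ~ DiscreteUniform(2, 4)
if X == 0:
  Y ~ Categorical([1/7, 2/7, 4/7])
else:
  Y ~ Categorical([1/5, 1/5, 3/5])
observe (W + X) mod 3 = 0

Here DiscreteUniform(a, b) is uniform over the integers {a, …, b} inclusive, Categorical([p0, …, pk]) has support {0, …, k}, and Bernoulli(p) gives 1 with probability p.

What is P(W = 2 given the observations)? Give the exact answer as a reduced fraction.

P(W = 2 | obs) = 1/2

Enumerate traces; 12 have nonzero weight after conditioning:
  (X=0, Z=0, W=3, Y=0) weight 1/126
  (X=0, Z=0, W=3, Y=1) weight 1/63
  (X=0, Z=0, W=3, Y=2) weight 2/63
  (X=0, Z=1, W=3, Y=0) weight 1/63
  (X=0, Z=1, W=3, Y=1) weight 2/63
  (X=0, Z=1, W=3, Y=2) weight 4/63
  (X=1, Z=0, W=2, Y=0) weight 1/45
  (X=1, Z=0, W=2, Y=1) weight 1/45
  … 4 more
Group by W:
  weight(W=2) = 1/6
  weight(W=3) = 1/6
Total weight = 1/6 + 1/6 = 1/3
P(W=2 | obs) = 1/6 / 1/3 = 1/2
P(W=3 | obs) = 1/6 / 1/3 = 1/2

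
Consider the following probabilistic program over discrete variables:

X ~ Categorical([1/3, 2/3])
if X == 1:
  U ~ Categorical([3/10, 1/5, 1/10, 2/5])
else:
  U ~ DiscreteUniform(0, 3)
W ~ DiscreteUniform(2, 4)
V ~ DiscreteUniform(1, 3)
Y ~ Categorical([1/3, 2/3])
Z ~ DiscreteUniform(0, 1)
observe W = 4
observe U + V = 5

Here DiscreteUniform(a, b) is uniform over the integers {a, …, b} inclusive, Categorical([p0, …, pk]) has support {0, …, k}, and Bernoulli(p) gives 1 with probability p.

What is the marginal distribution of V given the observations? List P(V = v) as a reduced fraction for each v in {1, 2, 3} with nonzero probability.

P(V=2) = 7/10, P(V=3) = 3/10

Enumerate traces; 16 have nonzero weight after conditioning:
  (X=0, U=2, W=4, V=3, Y=0, Z=0) weight 1/648
  (X=0, U=2, W=4, V=3, Y=0, Z=1) weight 1/648
  (X=0, U=2, W=4, V=3, Y=1, Z=0) weight 1/324
  (X=0, U=2, W=4, V=3, Y=1, Z=1) weight 1/324
  (X=0, U=3, W=4, V=2, Y=0, Z=0) weight 1/648
  (X=0, U=3, W=4, V=2, Y=0, Z=1) weight 1/648
  (X=0, U=3, W=4, V=2, Y=1, Z=0) weight 1/324
  (X=0, U=3, W=4, V=2, Y=1, Z=1) weight 1/324
  … 8 more
Group by V:
  weight(V=2) = 7/180
  weight(V=3) = 1/60
Total weight = 7/180 + 1/60 = 1/18
P(V=2 | obs) = 7/180 / 1/18 = 7/10
P(V=3 | obs) = 1/60 / 1/18 = 3/10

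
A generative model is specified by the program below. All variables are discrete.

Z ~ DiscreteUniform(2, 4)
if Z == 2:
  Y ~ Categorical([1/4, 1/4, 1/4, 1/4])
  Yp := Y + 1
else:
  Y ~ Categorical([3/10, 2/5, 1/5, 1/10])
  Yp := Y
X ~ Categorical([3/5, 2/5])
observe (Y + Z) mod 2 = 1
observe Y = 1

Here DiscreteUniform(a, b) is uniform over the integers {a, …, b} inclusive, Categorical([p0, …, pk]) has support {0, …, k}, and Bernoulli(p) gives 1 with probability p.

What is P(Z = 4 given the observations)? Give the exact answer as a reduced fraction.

Enumerate traces; 4 have nonzero weight after conditioning:
  (Z=2, Y=1, X=0) weight 1/20
  (Z=2, Y=1, X=1) weight 1/30
  (Z=4, Y=1, X=0) weight 2/25
  (Z=4, Y=1, X=1) weight 4/75
Group by Z:
  weight(Z=2) = 1/12
  weight(Z=4) = 2/15
Total weight = 1/12 + 2/15 = 13/60
P(Z=2 | obs) = 1/12 / 13/60 = 5/13
P(Z=4 | obs) = 2/15 / 13/60 = 8/13

P(Z = 4 | obs) = 8/13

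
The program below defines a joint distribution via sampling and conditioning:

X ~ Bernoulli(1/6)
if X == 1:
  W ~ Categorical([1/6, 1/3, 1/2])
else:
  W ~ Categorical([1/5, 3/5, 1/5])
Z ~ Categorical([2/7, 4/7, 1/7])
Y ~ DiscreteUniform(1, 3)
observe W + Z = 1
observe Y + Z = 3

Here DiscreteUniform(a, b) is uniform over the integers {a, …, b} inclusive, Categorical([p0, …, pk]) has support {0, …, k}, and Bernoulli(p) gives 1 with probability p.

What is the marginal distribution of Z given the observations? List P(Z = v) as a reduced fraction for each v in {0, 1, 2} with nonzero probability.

Enumerate traces; 4 have nonzero weight after conditioning:
  (X=0, W=0, Z=1, Y=2) weight 2/63
  (X=0, W=1, Z=0, Y=3) weight 1/21
  (X=1, W=0, Z=1, Y=2) weight 1/189
  (X=1, W=1, Z=0, Y=3) weight 1/189
Group by Z:
  weight(Z=0) = 10/189
  weight(Z=1) = 1/27
Total weight = 10/189 + 1/27 = 17/189
P(Z=0 | obs) = 10/189 / 17/189 = 10/17
P(Z=1 | obs) = 1/27 / 17/189 = 7/17

P(Z=0) = 10/17, P(Z=1) = 7/17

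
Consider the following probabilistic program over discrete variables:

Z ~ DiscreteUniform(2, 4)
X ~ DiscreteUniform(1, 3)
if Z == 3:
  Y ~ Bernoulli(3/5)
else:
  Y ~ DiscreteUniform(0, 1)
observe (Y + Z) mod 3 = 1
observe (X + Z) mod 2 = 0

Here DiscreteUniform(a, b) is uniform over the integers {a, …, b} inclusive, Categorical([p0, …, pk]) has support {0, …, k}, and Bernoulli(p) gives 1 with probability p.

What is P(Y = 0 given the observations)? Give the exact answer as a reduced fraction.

P(Y = 0 | obs) = 5/17

Enumerate traces; 3 have nonzero weight after conditioning:
  (Z=3, X=1, Y=1) weight 1/15
  (Z=3, X=3, Y=1) weight 1/15
  (Z=4, X=2, Y=0) weight 1/18
Group by Y:
  weight(Y=0) = 1/18
  weight(Y=1) = 2/15
Total weight = 1/18 + 2/15 = 17/90
P(Y=0 | obs) = 1/18 / 17/90 = 5/17
P(Y=1 | obs) = 2/15 / 17/90 = 12/17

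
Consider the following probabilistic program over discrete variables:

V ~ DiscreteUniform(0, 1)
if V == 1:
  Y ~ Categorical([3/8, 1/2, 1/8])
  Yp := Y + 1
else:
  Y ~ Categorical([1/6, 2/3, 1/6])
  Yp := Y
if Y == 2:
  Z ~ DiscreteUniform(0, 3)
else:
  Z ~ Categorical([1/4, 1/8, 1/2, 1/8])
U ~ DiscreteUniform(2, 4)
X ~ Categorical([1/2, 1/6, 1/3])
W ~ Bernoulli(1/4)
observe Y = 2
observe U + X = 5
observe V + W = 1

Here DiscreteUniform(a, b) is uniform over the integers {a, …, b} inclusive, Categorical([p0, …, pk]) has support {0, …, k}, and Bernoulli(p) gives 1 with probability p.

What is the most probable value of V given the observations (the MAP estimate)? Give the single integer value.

Enumerate traces; 16 have nonzero weight after conditioning:
  (V=0, Y=2, Z=0, U=3, X=2, W=1) weight 1/1728
  (V=0, Y=2, Z=0, U=4, X=1, W=1) weight 1/3456
  (V=0, Y=2, Z=1, U=3, X=2, W=1) weight 1/1728
  (V=0, Y=2, Z=1, U=4, X=1, W=1) weight 1/3456
  (V=0, Y=2, Z=2, U=3, X=2, W=1) weight 1/1728
  (V=0, Y=2, Z=2, U=4, X=1, W=1) weight 1/3456
  (V=0, Y=2, Z=3, U=3, X=2, W=1) weight 1/1728
  (V=0, Y=2, Z=3, U=4, X=1, W=1) weight 1/3456
  (V=1, Y=2, Z=0, U=3, X=2, W=0) weight 1/768
  … 7 more
Group by V:
  weight(V=0) = 1/288
  weight(V=1) = 1/128
Total weight = 1/288 + 1/128 = 13/1152
P(V=0 | obs) = 1/288 / 13/1152 = 4/13
P(V=1 | obs) = 1/128 / 13/1152 = 9/13
argmax = 1

argmax_v P(V = v | obs) = 1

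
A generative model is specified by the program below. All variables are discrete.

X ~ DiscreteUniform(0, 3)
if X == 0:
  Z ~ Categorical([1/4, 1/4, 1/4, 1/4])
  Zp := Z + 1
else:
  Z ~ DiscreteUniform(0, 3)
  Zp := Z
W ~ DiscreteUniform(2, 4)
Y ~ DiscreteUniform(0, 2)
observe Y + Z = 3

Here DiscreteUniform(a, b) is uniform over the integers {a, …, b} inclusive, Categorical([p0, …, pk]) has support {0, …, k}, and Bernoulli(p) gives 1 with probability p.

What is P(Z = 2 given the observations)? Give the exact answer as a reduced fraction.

Enumerate traces; 36 have nonzero weight after conditioning:
  (X=0, Z=1, W=2, Y=2) weight 1/144
  (X=0, Z=1, W=3, Y=2) weight 1/144
  (X=0, Z=1, W=4, Y=2) weight 1/144
  (X=0, Z=2, W=2, Y=1) weight 1/144
  (X=0, Z=2, W=3, Y=1) weight 1/144
  (X=0, Z=2, W=4, Y=1) weight 1/144
  (X=0, Z=3, W=2, Y=0) weight 1/144
  (X=0, Z=3, W=3, Y=0) weight 1/144
  … 28 more
Group by Z:
  weight(Z=1) = 1/12
  weight(Z=2) = 1/12
  weight(Z=3) = 1/12
Total weight = 1/12 + 1/12 + 1/12 = 1/4
P(Z=1 | obs) = 1/12 / 1/4 = 1/3
P(Z=2 | obs) = 1/12 / 1/4 = 1/3
P(Z=3 | obs) = 1/12 / 1/4 = 1/3

P(Z = 2 | obs) = 1/3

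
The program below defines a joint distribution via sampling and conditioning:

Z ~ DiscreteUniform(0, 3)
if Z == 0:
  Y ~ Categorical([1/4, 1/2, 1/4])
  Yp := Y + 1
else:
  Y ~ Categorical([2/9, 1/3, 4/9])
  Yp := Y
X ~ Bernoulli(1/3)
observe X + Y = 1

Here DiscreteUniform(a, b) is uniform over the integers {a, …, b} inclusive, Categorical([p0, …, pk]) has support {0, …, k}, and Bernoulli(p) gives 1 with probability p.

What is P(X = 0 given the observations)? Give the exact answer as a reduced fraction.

Enumerate traces; 8 have nonzero weight after conditioning:
  (Z=0, Y=0, X=1) weight 1/48
  (Z=0, Y=1, X=0) weight 1/12
  (Z=1, Y=0, X=1) weight 1/54
  (Z=1, Y=1, X=0) weight 1/18
  (Z=2, Y=0, X=1) weight 1/54
  (Z=2, Y=1, X=0) weight 1/18
  (Z=3, Y=0, X=1) weight 1/54
  (Z=3, Y=1, X=0) weight 1/18
Group by X:
  weight(X=0) = 1/4
  weight(X=1) = 11/144
Total weight = 1/4 + 11/144 = 47/144
P(X=0 | obs) = 1/4 / 47/144 = 36/47
P(X=1 | obs) = 11/144 / 47/144 = 11/47

P(X = 0 | obs) = 36/47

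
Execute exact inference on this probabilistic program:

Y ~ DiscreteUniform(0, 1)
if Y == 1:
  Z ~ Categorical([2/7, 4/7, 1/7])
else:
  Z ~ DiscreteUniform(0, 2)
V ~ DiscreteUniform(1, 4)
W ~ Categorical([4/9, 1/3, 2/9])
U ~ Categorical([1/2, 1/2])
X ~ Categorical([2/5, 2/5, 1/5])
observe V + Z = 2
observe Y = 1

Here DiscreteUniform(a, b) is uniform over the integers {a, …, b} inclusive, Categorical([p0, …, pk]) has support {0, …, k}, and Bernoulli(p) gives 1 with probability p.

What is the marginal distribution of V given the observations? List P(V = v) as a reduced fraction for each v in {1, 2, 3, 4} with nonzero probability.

Enumerate traces; 36 have nonzero weight after conditioning:
  (Y=1, Z=0, V=2, W=0, U=0, X=0) weight 1/315
  (Y=1, Z=0, V=2, W=0, U=0, X=1) weight 1/315
  (Y=1, Z=0, V=2, W=0, U=0, X=2) weight 1/630
  (Y=1, Z=0, V=2, W=0, U=1, X=0) weight 1/315
  (Y=1, Z=0, V=2, W=0, U=1, X=1) weight 1/315
  (Y=1, Z=0, V=2, W=0, U=1, X=2) weight 1/630
  (Y=1, Z=0, V=2, W=1, U=0, X=0) weight 1/420
  (Y=1, Z=0, V=2, W=1, U=0, X=1) weight 1/420
  (Y=1, Z=1, V=1, W=0, U=0, X=0) weight 2/315
  … 27 more
Group by V:
  weight(V=1) = 1/14
  weight(V=2) = 1/28
Total weight = 1/14 + 1/28 = 3/28
P(V=1 | obs) = 1/14 / 3/28 = 2/3
P(V=2 | obs) = 1/28 / 3/28 = 1/3

P(V=1) = 2/3, P(V=2) = 1/3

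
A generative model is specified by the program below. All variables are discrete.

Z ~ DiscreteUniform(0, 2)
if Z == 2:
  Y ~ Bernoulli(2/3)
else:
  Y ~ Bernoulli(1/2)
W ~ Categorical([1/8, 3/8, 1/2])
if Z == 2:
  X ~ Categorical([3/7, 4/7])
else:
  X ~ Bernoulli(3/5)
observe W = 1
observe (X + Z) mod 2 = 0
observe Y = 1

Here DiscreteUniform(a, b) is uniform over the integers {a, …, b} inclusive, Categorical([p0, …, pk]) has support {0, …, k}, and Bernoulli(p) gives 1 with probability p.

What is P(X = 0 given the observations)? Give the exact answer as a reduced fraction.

Enumerate traces; 3 have nonzero weight after conditioning:
  (Z=0, Y=1, W=1, X=0) weight 1/40
  (Z=1, Y=1, W=1, X=1) weight 3/80
  (Z=2, Y=1, W=1, X=0) weight 1/28
Group by X:
  weight(X=0) = 17/280
  weight(X=1) = 3/80
Total weight = 17/280 + 3/80 = 11/112
P(X=0 | obs) = 17/280 / 11/112 = 34/55
P(X=1 | obs) = 3/80 / 11/112 = 21/55

P(X = 0 | obs) = 34/55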